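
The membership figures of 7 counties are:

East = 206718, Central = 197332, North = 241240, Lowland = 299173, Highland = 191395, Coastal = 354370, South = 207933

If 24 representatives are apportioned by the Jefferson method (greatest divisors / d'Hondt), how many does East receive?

3

Standard divisor 1698161/24 ≈ 70756.708; standard quotas: East 2.922, Central 2.789, North 3.409, Lowland 4.228, Highland 2.705, Coastal 5.008, South 2.939.
Rounding down gives 2, 2, 3, 4, 2, 5, 2 = 20 seats, so the divisor must be adjusted.
With modified divisor 62100: modified quotas East 3.329, Central 3.178, North 3.885, Lowland 4.818, Highland 3.082, Coastal 5.706, South 3.348.
Rounding down: East 3, Central 3, North 3, Lowland 4, Highland 3, Coastal 5, South 3 (total 24).
East receives 3.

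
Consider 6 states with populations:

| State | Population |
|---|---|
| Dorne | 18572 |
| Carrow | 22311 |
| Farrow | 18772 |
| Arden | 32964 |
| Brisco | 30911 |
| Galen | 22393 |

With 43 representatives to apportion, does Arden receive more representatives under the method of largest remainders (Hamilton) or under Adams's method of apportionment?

Hamilton: Dorne 5, Carrow 7, Farrow 5, Arden 10, Brisco 9, Galen 7.
Adams: Dorne 5, Carrow 7, Farrow 6, Arden 9, Brisco 9, Galen 7.
Arden gets 10 under Hamilton and 9 under Adams.

Hamilton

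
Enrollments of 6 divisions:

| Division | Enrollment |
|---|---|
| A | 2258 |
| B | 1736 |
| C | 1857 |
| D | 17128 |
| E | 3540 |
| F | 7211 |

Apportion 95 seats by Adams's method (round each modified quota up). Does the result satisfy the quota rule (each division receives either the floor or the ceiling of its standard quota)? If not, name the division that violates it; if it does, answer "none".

Standard quotas: A 6.360, B 4.889, C 5.230, D 48.241, E 9.970, F 20.310.
Adams allocation: A 7, B 5, C 6, D 47, E 10, F 20.
D has quota 48.241 (lower 48, upper 49) but receives 47 — outside the quota interval.

D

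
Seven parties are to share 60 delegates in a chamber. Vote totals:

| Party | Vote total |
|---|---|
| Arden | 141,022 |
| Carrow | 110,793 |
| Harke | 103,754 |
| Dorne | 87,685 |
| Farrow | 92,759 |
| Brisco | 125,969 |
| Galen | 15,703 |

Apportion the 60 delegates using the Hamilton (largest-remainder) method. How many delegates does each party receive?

Standard divisor: 677685 ÷ 60 ≈ 11294.75.
Standard quotas: Arden 12.4856, Carrow 9.8092, Harke 9.1860, Dorne 7.7633, Farrow 8.2126, Brisco 11.1529, Galen 1.3903.
Lower quotas: Arden 12, Carrow 9, Harke 9, Dorne 7, Farrow 8, Brisco 11, Galen 1 (sum 57, leaving 3 seats).
Remainders in descending order: Carrow 0.8092, Dorne 0.7633, Arden 0.4856, Galen 0.3903, Farrow 0.2126, Harke 0.1860, Brisco 0.1529.
Largest remainders: Carrow, Dorne, Arden receive the extra seats.

Arden 13, Carrow 10, Harke 9, Dorne 8, Farrow 8, Brisco 11, Galen 1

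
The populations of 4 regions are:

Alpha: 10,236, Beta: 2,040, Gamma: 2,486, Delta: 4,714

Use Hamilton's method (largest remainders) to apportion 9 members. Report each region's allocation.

Alpha 5, Beta 1, Gamma 1, Delta 2

The standard divisor is 19476/9 = 2164.
Standard quotas: Alpha 4.7301, Beta 0.9427, Gamma 1.1488, Delta 2.1784.
Lower quotas: Alpha 4, Beta 0, Gamma 1, Delta 2 (sum 7, leaving 2 seats).
Remainders in descending order: Beta 0.9427, Alpha 0.7301, Delta 0.1784, Gamma 0.1488.
Largest remainders: Beta, Alpha receive the extra seats.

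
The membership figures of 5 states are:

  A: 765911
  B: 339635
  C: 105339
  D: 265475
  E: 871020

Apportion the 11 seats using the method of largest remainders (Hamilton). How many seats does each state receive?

A: 4, B: 2, C: 0, D: 1, E: 4

Total 2347380; standard divisor 2347380/11 ≈ 213398.182.
Standard quotas: A 3.5891, B 1.5916, C 0.4936, D 1.2440, E 4.0817.
Lower quotas: A 3, B 1, C 0, D 1, E 4 (sum 9, leaving 2 seats).
Remainders in descending order: B 0.5916, A 0.5891, C 0.4936, D 0.2440, E 0.0817.
Largest remainders: B, A receive the extra seats.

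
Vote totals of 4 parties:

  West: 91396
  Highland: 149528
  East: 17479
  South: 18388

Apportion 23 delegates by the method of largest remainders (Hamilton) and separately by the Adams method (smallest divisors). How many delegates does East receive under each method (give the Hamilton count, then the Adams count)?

Hamilton: West 8, Highland 12, East 1, South 2.
Adams: West 7, Highland 12, East 2, South 2.
East gets 1 under Hamilton and 2 under Adams.

1 and 2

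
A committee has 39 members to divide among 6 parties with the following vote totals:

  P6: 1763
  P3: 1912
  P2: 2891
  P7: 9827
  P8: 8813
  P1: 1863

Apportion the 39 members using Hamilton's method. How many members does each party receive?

Standard divisor: 27069 ÷ 39 ≈ 694.077.
Standard quotas: P6 2.5401, P3 2.7547, P2 4.1652, P7 14.1584, P8 12.6974, P1 2.6841.
Lower quotas: P6 2, P3 2, P2 4, P7 14, P8 12, P1 2 (sum 36, leaving 3 seats).
Remainders in descending order: P3 0.7547, P8 0.6974, P1 0.6841, P6 0.5401, P2 0.1652, P7 0.1584.
Largest remainders: P3, P8, P1 receive the extra seats.

P6 2, P3 3, P2 4, P7 14, P8 13, P1 3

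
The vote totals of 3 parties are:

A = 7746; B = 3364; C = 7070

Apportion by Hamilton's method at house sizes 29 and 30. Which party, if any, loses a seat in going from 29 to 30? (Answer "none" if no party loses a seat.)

B

At 29 seats: A 12, B 6, C 11.
At 30 seats: A 13, B 5, C 12.
B drops from 6 to 5.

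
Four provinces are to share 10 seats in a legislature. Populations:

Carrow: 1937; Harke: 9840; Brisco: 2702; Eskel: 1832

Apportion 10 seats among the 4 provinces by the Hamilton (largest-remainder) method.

Total 16311; standard divisor 16311/10 ≈ 1631.1.
Standard quotas: Carrow 1.1875, Harke 6.0327, Brisco 1.6566, Eskel 1.1232.
Lower quotas: Carrow 1, Harke 6, Brisco 1, Eskel 1 (sum 9, leaving 1 seat).
Remainders in descending order: Brisco 0.6566, Carrow 0.1875, Eskel 0.1232, Harke 0.0327.
Largest remainder: Brisco receives the extra seat.

Carrow 1; Harke 6; Brisco 2; Eskel 1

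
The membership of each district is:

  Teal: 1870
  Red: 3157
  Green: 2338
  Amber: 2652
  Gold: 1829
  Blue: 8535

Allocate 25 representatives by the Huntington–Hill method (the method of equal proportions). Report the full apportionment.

With divisor 790: modified quotas Teal 2.367, Red 3.996, Green 2.959, Amber 3.357, Gold 2.315, Blue 10.804.
Geometric-mean thresholds: Teal √(2·3)=2.449, Red √(3·4)=3.464, Green √(2·3)=2.449, Amber √(3·4)=3.464, Gold √(2·3)=2.449, Blue √(10·11)=10.488.
Each quota rounded against its threshold gives Teal 2, Red 4, Green 3, Amber 3, Gold 2, Blue 11 (total 25).

Teal=2, Red=4, Green=3, Amber=3, Gold=2, Blue=11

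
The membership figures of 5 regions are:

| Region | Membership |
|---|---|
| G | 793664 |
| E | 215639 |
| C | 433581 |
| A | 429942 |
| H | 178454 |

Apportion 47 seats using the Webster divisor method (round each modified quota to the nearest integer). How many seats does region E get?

5

Standard divisor 2051280/47 ≈ 43644.255; standard quotas: G 18.185, E 4.941, C 9.934, A 9.851, H 4.089.
Rounding to the nearest integer gives G 18, E 5, C 10, A 10, H 4 — total 47, matching the house size, so no adjustment is needed.
E receives 5.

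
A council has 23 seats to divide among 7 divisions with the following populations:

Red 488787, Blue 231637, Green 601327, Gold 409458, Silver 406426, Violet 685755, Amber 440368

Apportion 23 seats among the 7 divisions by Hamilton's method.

Standard divisor: 3263758 ÷ 23 ≈ 141902.522.
Standard quotas: Red 3.4445, Blue 1.6324, Green 4.2376, Gold 2.8855, Silver 2.8641, Violet 4.8326, Amber 3.1033.
Lower quotas: Red 3, Blue 1, Green 4, Gold 2, Silver 2, Violet 4, Amber 3 (sum 19, leaving 4 seats).
Remainders in descending order: Gold 0.8855, Silver 0.8641, Violet 0.8326, Blue 0.6324, Red 0.4445, Green 0.2376, Amber 0.1033.
The surplus seats go to Gold, Silver, Violet, Blue.

Red=3, Blue=2, Green=4, Gold=3, Silver=3, Violet=5, Amber=3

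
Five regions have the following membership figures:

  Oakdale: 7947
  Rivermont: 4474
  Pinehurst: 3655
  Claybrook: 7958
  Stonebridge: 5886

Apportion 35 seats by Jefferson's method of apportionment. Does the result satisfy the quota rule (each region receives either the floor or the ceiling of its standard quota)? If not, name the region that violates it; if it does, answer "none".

none

Standard quotas: Oakdale 9.296, Rivermont 5.234, Pinehurst 4.276, Claybrook 9.309, Stonebridge 6.885.
Jefferson allocation: Oakdale 9, Rivermont 5, Pinehurst 4, Claybrook 10, Stonebridge 7.
Every allocation lies between the lower and upper quota.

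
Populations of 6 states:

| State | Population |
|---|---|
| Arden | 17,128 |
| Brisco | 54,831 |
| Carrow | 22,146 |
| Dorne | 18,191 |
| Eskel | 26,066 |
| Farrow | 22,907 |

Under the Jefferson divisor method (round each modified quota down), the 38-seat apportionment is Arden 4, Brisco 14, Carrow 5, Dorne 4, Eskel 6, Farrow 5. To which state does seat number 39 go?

Priority for the next seat is population ÷ (current seats + 1).
Priorities: Arden 3425.600, Brisco 3655.400, Carrow 3691.000, Dorne 3638.200, Eskel 3723.714, Farrow 3817.833.
Highest priority: Farrow.

Farrow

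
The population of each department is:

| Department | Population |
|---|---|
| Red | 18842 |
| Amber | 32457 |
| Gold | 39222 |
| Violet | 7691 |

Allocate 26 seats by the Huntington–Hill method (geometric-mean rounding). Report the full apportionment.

With divisor 3782: modified quotas Red 4.982, Amber 8.582, Gold 10.371, Violet 2.034.
Geometric-mean thresholds: Red √(4·5)=4.472, Amber √(8·9)=8.485, Gold √(10·11)=10.488, Violet √(2·3)=2.449.
Each quota rounded against its threshold gives Red 5, Amber 9, Gold 10, Violet 2 (total 26).

Red 5, Amber 9, Gold 10, Violet 2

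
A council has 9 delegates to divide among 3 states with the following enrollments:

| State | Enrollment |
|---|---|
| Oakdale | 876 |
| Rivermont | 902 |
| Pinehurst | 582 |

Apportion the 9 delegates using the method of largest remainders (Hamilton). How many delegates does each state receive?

The standard divisor is 2360/9 ≈ 262.222.
Standard quotas: Oakdale 3.341, Rivermont 3.440, Pinehurst 2.219.
Lower quotas: Oakdale 3, Rivermont 3, Pinehurst 2 (sum 8, leaving 1 seat).
Remainders in descending order: Rivermont 0.440, Oakdale 0.341, Pinehurst 0.219.
The surplus seat goes to Rivermont.

Oakdale 3, Rivermont 4, Pinehurst 2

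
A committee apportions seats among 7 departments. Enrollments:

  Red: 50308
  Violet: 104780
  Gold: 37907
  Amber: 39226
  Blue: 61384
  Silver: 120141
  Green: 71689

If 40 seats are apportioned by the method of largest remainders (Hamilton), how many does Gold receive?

Total 485435; standard divisor 485435/40 ≈ 12135.875.
Standard quotas: Red 4.1454, Violet 8.6339, Gold 3.1235, Amber 3.2322, Blue 5.0581, Silver 9.8997, Green 5.9072.
Lower quotas: Red 4, Violet 8, Gold 3, Amber 3, Blue 5, Silver 9, Green 5 (sum 37, leaving 3 seats).
Remainders in descending order: Green 0.9072, Silver 0.8997, Violet 0.6339, Amber 0.2322, Red 0.1454, Gold 0.1235, Blue 0.0581.
Largest remainders: Green, Silver, Violet receive the extra seats.
Gold receives 3.

3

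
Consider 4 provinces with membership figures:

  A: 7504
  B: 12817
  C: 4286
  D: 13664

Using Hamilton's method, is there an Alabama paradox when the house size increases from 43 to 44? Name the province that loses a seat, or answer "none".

At 43 seats: A 9, B 14, C 5, D 15.
At 44 seats: A 8, B 15, C 5, D 16.
A drops from 9 to 8.

A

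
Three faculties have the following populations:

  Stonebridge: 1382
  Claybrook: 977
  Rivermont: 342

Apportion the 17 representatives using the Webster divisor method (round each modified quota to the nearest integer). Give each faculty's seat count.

Stonebridge 9, Claybrook 6, Rivermont 2

Standard divisor 2701/17 ≈ 158.882; standard quotas: Stonebridge 8.698, Claybrook 6.149, Rivermont 2.153.
Rounding to the nearest integer gives Stonebridge 9, Claybrook 6, Rivermont 2 — total 17, matching the house size, so no adjustment is needed.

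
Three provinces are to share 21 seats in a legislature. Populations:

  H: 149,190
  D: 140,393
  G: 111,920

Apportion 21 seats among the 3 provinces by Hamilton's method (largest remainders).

H=8; D=7; G=6

The standard divisor is 401503/21 ≈ 19119.19.
Standard quotas: H 7.8032, D 7.3430, G 5.8538.
Lower quotas: H 7, D 7, G 5 (sum 19, leaving 2 seats).
Remainders in descending order: G 0.8538, H 0.8032, D 0.3430.
Largest remainders: G, H receive the extra seats.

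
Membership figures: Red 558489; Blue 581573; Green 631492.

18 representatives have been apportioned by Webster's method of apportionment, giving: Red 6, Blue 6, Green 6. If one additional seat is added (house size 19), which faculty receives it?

Green

Priority for the next seat is population ÷ (current seats + 0.5).
Priorities: Red 85921.385, Blue 89472.769, Green 97152.615.
Highest priority: Green.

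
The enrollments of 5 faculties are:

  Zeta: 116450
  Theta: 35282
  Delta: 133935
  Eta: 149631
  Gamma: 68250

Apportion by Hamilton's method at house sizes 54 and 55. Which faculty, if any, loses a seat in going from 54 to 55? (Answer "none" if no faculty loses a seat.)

At 54 seats: Zeta 13, Theta 4, Delta 14, Eta 16, Gamma 7.
At 55 seats: Zeta 13, Theta 4, Delta 15, Eta 16, Gamma 7.
No faculty's allocation decreased.

none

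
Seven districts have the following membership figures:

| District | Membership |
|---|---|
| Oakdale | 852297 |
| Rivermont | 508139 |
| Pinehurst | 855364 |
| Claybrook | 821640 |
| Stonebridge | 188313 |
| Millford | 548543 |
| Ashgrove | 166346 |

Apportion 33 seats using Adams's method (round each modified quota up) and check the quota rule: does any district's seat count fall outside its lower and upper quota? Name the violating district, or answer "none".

Standard quotas: Oakdale 7.137, Rivermont 4.255, Pinehurst 7.163, Claybrook 6.881, Stonebridge 1.577, Millford 4.594, Ashgrove 1.393.
Adams allocation: Oakdale 7, Rivermont 4, Pinehurst 7, Claybrook 6, Stonebridge 2, Millford 5, Ashgrove 2.
Every allocation lies between the lower and upper quota.

none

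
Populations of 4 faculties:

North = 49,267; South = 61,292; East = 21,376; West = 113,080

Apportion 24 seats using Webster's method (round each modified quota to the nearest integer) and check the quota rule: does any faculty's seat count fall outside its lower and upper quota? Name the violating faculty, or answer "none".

Standard quotas: North 4.826, South 6.004, East 2.094, West 11.077.
Webster allocation: North 5, South 6, East 2, West 11.
Every allocation lies between the lower and upper quota.

none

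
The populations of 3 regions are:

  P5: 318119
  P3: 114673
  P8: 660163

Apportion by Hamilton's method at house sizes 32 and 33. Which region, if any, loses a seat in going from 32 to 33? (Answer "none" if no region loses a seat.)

P3

At 32 seats: P5 9, P3 4, P8 19.
At 33 seats: P5 10, P3 3, P8 20.
P3 drops from 4 to 3.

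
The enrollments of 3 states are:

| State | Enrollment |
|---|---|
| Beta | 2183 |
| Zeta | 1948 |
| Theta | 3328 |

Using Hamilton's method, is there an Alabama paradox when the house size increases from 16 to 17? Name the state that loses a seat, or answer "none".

At 16 seats: Beta 5, Zeta 4, Theta 7.
At 17 seats: Beta 5, Zeta 4, Theta 8.
No state's allocation decreased.

none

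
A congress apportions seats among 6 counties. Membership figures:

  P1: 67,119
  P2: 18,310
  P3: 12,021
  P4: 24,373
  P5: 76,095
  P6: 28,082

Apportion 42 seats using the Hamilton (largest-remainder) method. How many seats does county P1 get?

Standard divisor: 226000 ÷ 42 ≈ 5380.952.
Standard quotas: P1 12.4734, P2 3.4027, P3 2.2340, P4 4.5295, P5 14.1415, P6 5.2188.
Lower quotas: P1 12, P2 3, P3 2, P4 4, P5 14, P6 5 (sum 40, leaving 2 seats).
Remainders in descending order: P4 0.5295, P1 0.4734, P2 0.4027, P3 0.2340, P6 0.2188, P5 0.1415.
The surplus seats go to P4, P1.
P1 receives 13.

13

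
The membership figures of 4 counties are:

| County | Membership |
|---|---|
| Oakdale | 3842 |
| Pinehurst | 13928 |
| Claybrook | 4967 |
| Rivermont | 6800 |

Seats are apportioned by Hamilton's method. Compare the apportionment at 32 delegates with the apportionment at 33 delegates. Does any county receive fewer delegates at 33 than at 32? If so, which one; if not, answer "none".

Claybrook

At 32 seats: Oakdale 4, Pinehurst 15, Claybrook 6, Rivermont 7.
At 33 seats: Oakdale 4, Pinehurst 16, Claybrook 5, Rivermont 8.
Claybrook drops from 6 to 5.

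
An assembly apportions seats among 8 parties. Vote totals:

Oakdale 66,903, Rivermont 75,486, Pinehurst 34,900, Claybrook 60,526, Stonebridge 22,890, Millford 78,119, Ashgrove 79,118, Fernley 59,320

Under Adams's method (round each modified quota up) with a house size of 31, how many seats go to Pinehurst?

Standard divisor 477262/31 ≈ 15395.548; standard quotas: Oakdale 4.346, Rivermont 4.903, Pinehurst 2.267, Claybrook 3.931, Stonebridge 1.487, Millford 5.074, Ashgrove 5.139, Fernley 3.853.
Rounding up gives 5, 5, 3, 4, 2, 6, 6, 4 = 35 seats, so the divisor must be adjusted.
With modified divisor 18200: modified quotas Oakdale 3.676, Rivermont 4.148, Pinehurst 1.918, Claybrook 3.326, Stonebridge 1.258, Millford 4.292, Ashgrove 4.347, Fernley 3.259.
Rounding up: Oakdale 4, Rivermont 5, Pinehurst 2, Claybrook 4, Stonebridge 2, Millford 5, Ashgrove 5, Fernley 4 (total 31).
Pinehurst receives 2.

2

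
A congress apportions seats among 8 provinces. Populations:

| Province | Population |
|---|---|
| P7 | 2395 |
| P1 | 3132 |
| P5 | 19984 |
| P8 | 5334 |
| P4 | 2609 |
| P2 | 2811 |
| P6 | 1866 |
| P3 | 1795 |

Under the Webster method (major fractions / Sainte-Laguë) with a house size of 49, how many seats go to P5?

Standard divisor 39926/49 ≈ 814.816; standard quotas: P7 2.939, P1 3.844, P5 24.526, P8 6.546, P4 3.202, P2 3.450, P6 2.290, P3 2.203.
Rounding to the nearest integer gives P7 3, P1 4, P5 25, P8 7, P4 3, P2 3, P6 2, P3 2 — total 49, matching the house size, so no adjustment is needed.
P5 receives 25.

25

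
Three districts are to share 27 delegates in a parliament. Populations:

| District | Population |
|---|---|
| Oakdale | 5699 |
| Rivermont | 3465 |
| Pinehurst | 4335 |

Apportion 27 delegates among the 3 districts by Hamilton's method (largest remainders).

Oakdale: 11; Rivermont: 7; Pinehurst: 9

Total 13499; standard divisor 13499/27 ≈ 499.963.
Standard quotas: Oakdale 11.3988, Rivermont 6.9305, Pinehurst 8.6706.
Lower quotas: Oakdale 11, Rivermont 6, Pinehurst 8 (sum 25, leaving 2 seats).
Remainders in descending order: Rivermont 0.9305, Pinehurst 0.6706, Oakdale 0.3988.
Largest remainders: Rivermont, Pinehurst receive the extra seats.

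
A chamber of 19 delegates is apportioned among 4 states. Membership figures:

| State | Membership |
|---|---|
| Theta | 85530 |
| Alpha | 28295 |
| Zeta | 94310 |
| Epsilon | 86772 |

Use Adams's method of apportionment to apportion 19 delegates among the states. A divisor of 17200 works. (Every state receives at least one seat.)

Theta 5; Alpha 2; Zeta 6; Epsilon 6

With modified divisor 17200: modified quotas Theta 4.973, Alpha 1.645, Zeta 5.483, Epsilon 5.045.
Rounding up: Theta 5, Alpha 2, Zeta 6, Epsilon 6 (total 19).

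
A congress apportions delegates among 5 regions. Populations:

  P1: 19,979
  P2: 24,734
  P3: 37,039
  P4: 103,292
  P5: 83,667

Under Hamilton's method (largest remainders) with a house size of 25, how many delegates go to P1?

2

Total 268711; standard divisor 268711/25 ≈ 10748.44.
Standard quotas: P1 1.8588, P2 2.3012, P3 3.4460, P4 9.6100, P5 7.7841.
Lower quotas: P1 1, P2 2, P3 3, P4 9, P5 7 (sum 22, leaving 3 seats).
Remainders in descending order: P1 0.8588, P5 0.7841, P4 0.6100, P3 0.4460, P2 0.3012.
The surplus seats go to P1, P5, P4.
P1 receives 2.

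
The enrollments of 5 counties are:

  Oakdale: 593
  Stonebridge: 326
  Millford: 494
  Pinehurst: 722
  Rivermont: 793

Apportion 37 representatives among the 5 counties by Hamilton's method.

Oakdale=8, Stonebridge=4, Millford=6, Pinehurst=9, Rivermont=10

Standard divisor: 2928 ÷ 37 ≈ 79.135.
Standard quotas: Oakdale 7.494, Stonebridge 4.120, Millford 6.242, Pinehurst 9.124, Rivermont 10.021.
Lower quotas: Oakdale 7, Stonebridge 4, Millford 6, Pinehurst 9, Rivermont 10 (sum 36, leaving 1 seat).
Remainders in descending order: Oakdale 0.494, Millford 0.242, Pinehurst 0.124, Stonebridge 0.120, Rivermont 0.021.
The surplus seat goes to Oakdale.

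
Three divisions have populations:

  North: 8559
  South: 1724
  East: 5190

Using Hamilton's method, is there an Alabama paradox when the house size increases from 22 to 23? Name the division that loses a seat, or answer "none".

South

At 22 seats: North 12, South 3, East 7.
At 23 seats: North 13, South 2, East 8.
South drops from 3 to 2.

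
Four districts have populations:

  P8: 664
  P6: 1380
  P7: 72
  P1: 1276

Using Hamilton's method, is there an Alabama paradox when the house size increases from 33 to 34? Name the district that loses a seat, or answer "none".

At 33 seats: P8 7, P6 13, P7 1, P1 12.
At 34 seats: P8 6, P6 14, P7 1, P1 13.
P8 drops from 7 to 6.

P8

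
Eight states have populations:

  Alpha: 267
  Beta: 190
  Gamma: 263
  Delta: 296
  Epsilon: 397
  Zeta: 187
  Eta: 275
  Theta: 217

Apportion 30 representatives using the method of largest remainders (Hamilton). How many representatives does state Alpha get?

4

Standard divisor: 2092 ÷ 30 ≈ 69.733.
Standard quotas: Alpha 3.829, Beta 2.725, Gamma 3.772, Delta 4.245, Epsilon 5.693, Zeta 2.682, Eta 3.944, Theta 3.112.
Lower quotas: Alpha 3, Beta 2, Gamma 3, Delta 4, Epsilon 5, Zeta 2, Eta 3, Theta 3 (sum 25, leaving 5 seats).
Remainders in descending order: Eta 0.944, Alpha 0.829, Gamma 0.772, Beta 0.725, Epsilon 0.693, Zeta 0.682, Delta 0.245, Theta 0.112.
Largest remainders: Eta, Alpha, Gamma, Beta, Epsilon receive the extra seats.
Alpha receives 4.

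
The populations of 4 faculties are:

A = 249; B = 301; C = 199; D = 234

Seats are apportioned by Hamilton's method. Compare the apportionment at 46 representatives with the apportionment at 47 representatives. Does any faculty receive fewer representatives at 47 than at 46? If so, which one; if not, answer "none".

At 46 seats: A 12, B 14, C 9, D 11.
At 47 seats: A 12, B 14, C 10, D 11.
No faculty's allocation decreased.

none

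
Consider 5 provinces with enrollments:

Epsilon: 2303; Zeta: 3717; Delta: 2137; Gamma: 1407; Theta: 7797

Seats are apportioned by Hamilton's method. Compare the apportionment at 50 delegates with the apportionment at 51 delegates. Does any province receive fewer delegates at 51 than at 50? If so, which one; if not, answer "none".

At 50 seats: Epsilon 7, Zeta 11, Delta 6, Gamma 4, Theta 22.
At 51 seats: Epsilon 7, Zeta 11, Delta 6, Gamma 4, Theta 23.
No province's allocation decreased.

none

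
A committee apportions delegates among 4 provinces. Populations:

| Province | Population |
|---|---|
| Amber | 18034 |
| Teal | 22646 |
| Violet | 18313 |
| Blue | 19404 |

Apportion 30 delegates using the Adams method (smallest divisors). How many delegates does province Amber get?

7

Standard divisor 78397/30 ≈ 2613.233; standard quotas: Amber 6.901, Teal 8.666, Violet 7.008, Blue 7.425.
Rounding up gives 7, 9, 8, 8 = 32 seats, so the divisor must be adjusted.
With modified divisor 2800: modified quotas Amber 6.441, Teal 8.088, Violet 6.540, Blue 6.930.
Rounding up: Amber 7, Teal 9, Violet 7, Blue 7 (total 30).
Amber receives 7.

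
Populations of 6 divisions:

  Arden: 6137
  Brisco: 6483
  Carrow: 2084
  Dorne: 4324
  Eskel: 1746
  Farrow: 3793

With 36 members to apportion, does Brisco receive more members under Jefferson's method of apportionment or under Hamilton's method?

Jefferson: Arden 9, Brisco 10, Carrow 3, Dorne 6, Eskel 2, Farrow 6.
Hamilton: Arden 9, Brisco 9, Carrow 3, Dorne 6, Eskel 3, Farrow 6.
Brisco gets 10 under Jefferson and 9 under Hamilton.

Jefferson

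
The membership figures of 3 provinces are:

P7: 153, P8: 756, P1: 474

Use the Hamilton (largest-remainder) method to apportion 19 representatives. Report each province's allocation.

P7 2, P8 10, P1 7

The standard divisor is 1383/19 ≈ 72.789.
Standard quotas: P7 2.102, P8 10.386, P1 6.512.
Lower quotas: P7 2, P8 10, P1 6 (sum 18, leaving 1 seat).
Remainders in descending order: P1 0.512, P8 0.386, P7 0.102.
The surplus seat goes to P1.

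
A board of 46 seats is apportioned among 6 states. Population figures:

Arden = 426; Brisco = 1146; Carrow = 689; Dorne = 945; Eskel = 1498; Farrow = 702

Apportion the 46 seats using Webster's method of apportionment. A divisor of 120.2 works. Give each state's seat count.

Arden=4; Brisco=10; Carrow=6; Dorne=8; Eskel=12; Farrow=6

With modified divisor 120.2: modified quotas Arden 3.544, Brisco 9.534, Carrow 5.732, Dorne 7.862, Eskel 12.463, Farrow 5.840.
Rounding to the nearest integer: Arden 4, Brisco 10, Carrow 6, Dorne 8, Eskel 12, Farrow 6 (total 46).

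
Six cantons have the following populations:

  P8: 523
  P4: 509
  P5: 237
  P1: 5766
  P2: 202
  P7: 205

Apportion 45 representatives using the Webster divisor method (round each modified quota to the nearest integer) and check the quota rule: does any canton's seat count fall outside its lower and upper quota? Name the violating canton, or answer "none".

P1

Standard quotas: P8 3.162, P4 3.078, P5 1.433, P1 34.866, P2 1.221, P7 1.240.
Webster allocation: P8 3, P4 3, P5 1, P1 36, P2 1, P7 1.
P1 has quota 34.866 (lower 34, upper 35) but receives 36 — outside the quota interval.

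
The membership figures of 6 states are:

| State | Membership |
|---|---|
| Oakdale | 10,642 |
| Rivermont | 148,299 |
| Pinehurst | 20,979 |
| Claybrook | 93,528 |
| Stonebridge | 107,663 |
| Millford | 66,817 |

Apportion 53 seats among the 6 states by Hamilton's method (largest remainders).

Total 447928; standard divisor 447928/53 ≈ 8451.472.
Standard quotas: Oakdale 1.2592, Rivermont 17.5471, Pinehurst 2.4823, Claybrook 11.0665, Stonebridge 12.7390, Millford 7.9060.
Lower quotas: Oakdale 1, Rivermont 17, Pinehurst 2, Claybrook 11, Stonebridge 12, Millford 7 (sum 50, leaving 3 seats).
Remainders in descending order: Millford 0.9060, Stonebridge 0.7390, Rivermont 0.5471, Pinehurst 0.4823, Oakdale 0.2592, Claybrook 0.0665.
The surplus seats go to Millford, Stonebridge, Rivermont.

Oakdale 1; Rivermont 18; Pinehurst 2; Claybrook 11; Stonebridge 13; Millford 8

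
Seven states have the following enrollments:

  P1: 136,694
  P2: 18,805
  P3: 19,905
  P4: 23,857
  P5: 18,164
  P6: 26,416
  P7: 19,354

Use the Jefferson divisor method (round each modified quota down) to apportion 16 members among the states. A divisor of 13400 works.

With modified divisor 13400: modified quotas P1 10.201, P2 1.403, P3 1.485, P4 1.780, P5 1.356, P6 1.971, P7 1.444.
Rounding down: P1 10, P2 1, P3 1, P4 1, P5 1, P6 1, P7 1 (total 16).

P1 10, P2 1, P3 1, P4 1, P5 1, P6 1, P7 1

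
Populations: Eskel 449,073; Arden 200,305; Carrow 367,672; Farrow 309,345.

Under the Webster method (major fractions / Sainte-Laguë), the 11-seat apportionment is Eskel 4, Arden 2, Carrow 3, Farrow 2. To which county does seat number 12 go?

Priority for the next seat is population ÷ (current seats + 0.5).
Priorities: Eskel 99794.000, Arden 80122.000, Carrow 105049.143, Farrow 123738.000.
Highest priority: Farrow.

Farrow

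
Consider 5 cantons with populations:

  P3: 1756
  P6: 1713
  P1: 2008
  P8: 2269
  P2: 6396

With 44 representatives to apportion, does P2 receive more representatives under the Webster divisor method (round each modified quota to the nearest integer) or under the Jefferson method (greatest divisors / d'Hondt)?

Jefferson

Webster: P3 6, P6 5, P1 6, P8 7, P2 20.
Jefferson: P3 5, P6 5, P1 6, P8 7, P2 21.
P2 gets 20 under Webster and 21 under Jefferson.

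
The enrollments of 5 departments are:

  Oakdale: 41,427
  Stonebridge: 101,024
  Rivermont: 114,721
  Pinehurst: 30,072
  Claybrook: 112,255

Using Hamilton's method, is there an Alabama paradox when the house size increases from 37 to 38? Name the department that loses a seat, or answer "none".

none

At 37 seats: Oakdale 4, Stonebridge 9, Rivermont 11, Pinehurst 3, Claybrook 10.
At 38 seats: Oakdale 4, Stonebridge 9, Rivermont 11, Pinehurst 3, Claybrook 11.
No department's allocation decreased.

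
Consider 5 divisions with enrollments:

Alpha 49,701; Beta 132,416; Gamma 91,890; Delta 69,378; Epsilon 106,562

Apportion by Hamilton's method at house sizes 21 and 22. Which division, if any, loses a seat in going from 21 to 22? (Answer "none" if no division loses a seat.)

Alpha

At 21 seats: Alpha 3, Beta 6, Gamma 4, Delta 3, Epsilon 5.
At 22 seats: Alpha 2, Beta 7, Gamma 5, Delta 3, Epsilon 5.
Alpha drops from 3 to 2.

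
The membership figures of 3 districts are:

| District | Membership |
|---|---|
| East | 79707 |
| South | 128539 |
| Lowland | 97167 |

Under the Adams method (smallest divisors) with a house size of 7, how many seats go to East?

2

Standard divisor 305413/7 ≈ 43630.429; standard quotas: East 1.827, South 2.946, Lowland 2.227.
Rounding up gives 2, 3, 3 = 8 seats, so the divisor must be adjusted.
With modified divisor 56400: modified quotas East 1.413, South 2.279, Lowland 1.723.
Rounding up: East 2, South 3, Lowland 2 (total 7).
East receives 2.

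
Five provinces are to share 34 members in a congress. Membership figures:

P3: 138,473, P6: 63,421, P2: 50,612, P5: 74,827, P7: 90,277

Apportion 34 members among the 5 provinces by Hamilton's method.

Total 417610; standard divisor 417610/34 ≈ 12282.647.
Standard quotas: P3 11.2739, P6 5.1635, P2 4.1206, P5 6.0921, P7 7.3500.
Lower quotas: P3 11, P6 5, P2 4, P5 6, P7 7 (sum 33, leaving 1 seat).
Remainders in descending order: P7 0.3500, P3 0.2739, P6 0.1635, P2 0.1206, P5 0.0921.
The surplus seat goes to P7.

P3=11, P6=5, P2=4, P5=6, P7=8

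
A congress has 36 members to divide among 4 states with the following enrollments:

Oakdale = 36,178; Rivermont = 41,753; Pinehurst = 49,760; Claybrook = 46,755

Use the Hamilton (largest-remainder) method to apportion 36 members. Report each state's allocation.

Total 174446; standard divisor 174446/36 ≈ 4845.722.
Standard quotas: Oakdale 7.4660, Rivermont 8.6165, Pinehurst 10.2689, Claybrook 9.6487.
Lower quotas: Oakdale 7, Rivermont 8, Pinehurst 10, Claybrook 9 (sum 34, leaving 2 seats).
Remainders in descending order: Claybrook 0.6487, Rivermont 0.6165, Oakdale 0.4660, Pinehurst 0.2689.
The surplus seats go to Claybrook, Rivermont.

Oakdale: 7, Rivermont: 9, Pinehurst: 10, Claybrook: 10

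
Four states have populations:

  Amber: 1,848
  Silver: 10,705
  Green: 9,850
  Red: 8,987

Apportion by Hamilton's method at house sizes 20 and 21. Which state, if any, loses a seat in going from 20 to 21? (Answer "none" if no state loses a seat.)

At 20 seats: Amber 1, Silver 7, Green 6, Red 6.
At 21 seats: Amber 1, Silver 7, Green 7, Red 6.
No state's allocation decreased.

none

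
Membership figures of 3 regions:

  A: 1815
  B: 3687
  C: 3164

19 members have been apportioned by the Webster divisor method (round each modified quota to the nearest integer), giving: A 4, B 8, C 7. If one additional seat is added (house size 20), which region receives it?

Priority for the next seat is population ÷ (current seats + 0.5).
Priorities: A 403.333, B 433.765, C 421.867.
Highest priority: B.

B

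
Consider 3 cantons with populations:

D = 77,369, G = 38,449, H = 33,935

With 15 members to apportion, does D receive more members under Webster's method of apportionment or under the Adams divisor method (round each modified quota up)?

Webster

Webster: D 8, G 4, H 3.
Adams: D 7, G 4, H 4.
D gets 8 under Webster and 7 under Adams.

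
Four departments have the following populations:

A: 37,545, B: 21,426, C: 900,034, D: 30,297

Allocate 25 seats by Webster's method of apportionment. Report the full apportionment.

A=1, B=1, C=22, D=1

Standard divisor 989302/25 ≈ 39572.08; standard quotas: A 0.949, B 0.541, C 22.744, D 0.766.
Rounding to the nearest integer gives 1, 1, 23, 1 = 26 seats, so the divisor must be adjusted.
With modified divisor 40900: modified quotas A 0.918, B 0.524, C 22.006, D 0.741.
Rounding to the nearest integer: A 1, B 1, C 22, D 1 (total 25).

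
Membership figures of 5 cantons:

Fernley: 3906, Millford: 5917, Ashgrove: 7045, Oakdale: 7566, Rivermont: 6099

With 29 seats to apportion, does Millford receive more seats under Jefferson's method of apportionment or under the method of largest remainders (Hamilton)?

Jefferson

Jefferson: Fernley 3, Millford 6, Ashgrove 7, Oakdale 7, Rivermont 6.
Hamilton: Fernley 4, Millford 5, Ashgrove 7, Oakdale 7, Rivermont 6.
Millford gets 6 under Jefferson and 5 under Hamilton.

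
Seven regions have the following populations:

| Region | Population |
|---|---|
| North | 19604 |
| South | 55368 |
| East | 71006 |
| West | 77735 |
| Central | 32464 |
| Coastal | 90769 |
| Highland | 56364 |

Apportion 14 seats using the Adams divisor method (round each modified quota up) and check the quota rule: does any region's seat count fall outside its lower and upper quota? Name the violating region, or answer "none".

Standard quotas: North 0.681, South 1.922, East 2.465, West 2.698, Central 1.127, Coastal 3.151, Highland 1.957.
Adams allocation: North 1, South 2, East 2, West 3, Central 1, Coastal 3, Highland 2.
Every allocation lies between the lower and upper quota.

none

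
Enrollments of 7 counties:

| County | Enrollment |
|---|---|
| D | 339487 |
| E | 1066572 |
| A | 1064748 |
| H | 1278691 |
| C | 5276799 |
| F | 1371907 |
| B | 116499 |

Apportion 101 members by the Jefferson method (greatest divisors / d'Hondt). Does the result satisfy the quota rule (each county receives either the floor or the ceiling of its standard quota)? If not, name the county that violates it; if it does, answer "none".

C

Standard quotas: D 3.261, E 10.245, A 10.228, H 12.283, C 50.687, F 13.178, B 1.119.
Jefferson allocation: D 3, E 10, A 10, H 12, C 52, F 13, B 1.
C has quota 50.687 (lower 50, upper 51) but receives 52 — outside the quota interval.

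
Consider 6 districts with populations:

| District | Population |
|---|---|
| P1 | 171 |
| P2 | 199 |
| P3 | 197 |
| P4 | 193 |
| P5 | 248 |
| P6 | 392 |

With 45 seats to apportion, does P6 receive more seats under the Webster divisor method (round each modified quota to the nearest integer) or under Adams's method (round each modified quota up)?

Webster: P1 6, P2 6, P3 6, P4 6, P5 8, P6 13.
Adams: P1 6, P2 7, P3 6, P4 6, P5 8, P6 12.
P6 gets 13 under Webster and 12 under Adams.

Webster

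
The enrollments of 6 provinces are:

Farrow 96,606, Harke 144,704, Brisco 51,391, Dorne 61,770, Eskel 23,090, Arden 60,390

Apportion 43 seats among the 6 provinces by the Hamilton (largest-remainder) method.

Total 437951; standard divisor 437951/43 ≈ 10184.907.
Standard quotas: Farrow 9.4852, Harke 14.2077, Brisco 5.0458, Dorne 6.0649, Eskel 2.2671, Arden 5.9294.
Lower quotas: Farrow 9, Harke 14, Brisco 5, Dorne 6, Eskel 2, Arden 5 (sum 41, leaving 2 seats).
Remainders in descending order: Arden 0.9294, Farrow 0.4852, Eskel 0.2671, Harke 0.2077, Dorne 0.0649, Brisco 0.0458.
Largest remainders: Arden, Farrow receive the extra seats.

Farrow 10, Harke 14, Brisco 5, Dorne 6, Eskel 2, Arden 6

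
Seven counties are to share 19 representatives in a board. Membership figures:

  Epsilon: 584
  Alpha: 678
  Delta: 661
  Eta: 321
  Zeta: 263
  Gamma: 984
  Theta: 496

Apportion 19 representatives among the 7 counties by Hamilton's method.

The standard divisor is 3987/19 ≈ 209.842.
Standard quotas: Epsilon 2.783, Alpha 3.231, Delta 3.150, Eta 1.530, Zeta 1.253, Gamma 4.689, Theta 2.364.
Lower quotas: Epsilon 2, Alpha 3, Delta 3, Eta 1, Zeta 1, Gamma 4, Theta 2 (sum 16, leaving 3 seats).
Remainders in descending order: Epsilon 0.783, Gamma 0.689, Eta 0.530, Theta 0.364, Zeta 0.253, Alpha 0.231, Delta 0.150.
The surplus seats go to Epsilon, Gamma, Eta.

Epsilon=3, Alpha=3, Delta=3, Eta=2, Zeta=1, Gamma=5, Theta=2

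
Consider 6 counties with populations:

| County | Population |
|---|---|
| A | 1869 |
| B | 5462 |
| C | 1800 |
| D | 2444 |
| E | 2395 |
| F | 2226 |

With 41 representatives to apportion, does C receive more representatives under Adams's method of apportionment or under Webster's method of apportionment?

Adams: A 5, B 13, C 5, D 6, E 6, F 6.
Webster: A 5, B 14, C 4, D 6, E 6, F 6.
C gets 5 under Adams and 4 under Webster.

Adams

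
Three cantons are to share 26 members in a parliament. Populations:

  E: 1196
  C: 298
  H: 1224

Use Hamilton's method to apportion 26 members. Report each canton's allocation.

E=11; C=3; H=12

The standard divisor is 2718/26 ≈ 104.538.
Standard quotas: E 11.441, C 2.851, H 11.709.
Lower quotas: E 11, C 2, H 11 (sum 24, leaving 2 seats).
Remainders in descending order: C 0.851, H 0.709, E 0.441.
Largest remainders: C, H receive the extra seats.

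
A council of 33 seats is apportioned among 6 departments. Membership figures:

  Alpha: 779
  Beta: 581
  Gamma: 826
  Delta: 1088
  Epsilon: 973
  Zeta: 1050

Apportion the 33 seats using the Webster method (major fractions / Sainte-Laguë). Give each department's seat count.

Alpha=5; Beta=4; Gamma=5; Delta=7; Epsilon=6; Zeta=6

Standard divisor 5297/33 ≈ 160.515; standard quotas: Alpha 4.853, Beta 3.620, Gamma 5.146, Delta 6.778, Epsilon 6.062, Zeta 6.541.
Rounding to the nearest integer gives 5, 4, 5, 7, 6, 7 = 34 seats, so the divisor must be adjusted.
With modified divisor 164: modified quotas Alpha 4.750, Beta 3.543, Gamma 5.037, Delta 6.634, Epsilon 5.933, Zeta 6.402.
Rounding to the nearest integer: Alpha 5, Beta 4, Gamma 5, Delta 7, Epsilon 6, Zeta 6 (total 33).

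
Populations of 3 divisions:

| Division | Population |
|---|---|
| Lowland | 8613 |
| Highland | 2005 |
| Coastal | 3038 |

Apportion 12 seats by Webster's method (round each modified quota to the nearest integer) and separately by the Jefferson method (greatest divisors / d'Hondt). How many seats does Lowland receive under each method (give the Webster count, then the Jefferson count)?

Webster: Lowland 7, Highland 2, Coastal 3.
Jefferson: Lowland 8, Highland 1, Coastal 3.
Lowland gets 7 under Webster and 8 under Jefferson.

7 and 8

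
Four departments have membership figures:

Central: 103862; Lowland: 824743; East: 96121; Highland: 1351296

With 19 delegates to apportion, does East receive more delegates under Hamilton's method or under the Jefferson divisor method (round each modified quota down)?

Hamilton: Central 1, Lowland 6, East 1, Highland 11.
Jefferson: Central 0, Lowland 7, East 0, Highland 12.
East gets 1 under Hamilton and 0 under Jefferson.

Hamilton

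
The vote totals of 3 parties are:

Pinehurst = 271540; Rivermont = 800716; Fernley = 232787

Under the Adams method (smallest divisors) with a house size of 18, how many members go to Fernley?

3

Standard divisor 1305043/18 ≈ 72502.389; standard quotas: Pinehurst 3.745, Rivermont 11.044, Fernley 3.211.
Rounding up gives 4, 12, 4 = 20 seats, so the divisor must be adjusted.
With modified divisor 78800: modified quotas Pinehurst 3.446, Rivermont 10.161, Fernley 2.954.
Rounding up: Pinehurst 4, Rivermont 11, Fernley 3 (total 18).
Fernley receives 3.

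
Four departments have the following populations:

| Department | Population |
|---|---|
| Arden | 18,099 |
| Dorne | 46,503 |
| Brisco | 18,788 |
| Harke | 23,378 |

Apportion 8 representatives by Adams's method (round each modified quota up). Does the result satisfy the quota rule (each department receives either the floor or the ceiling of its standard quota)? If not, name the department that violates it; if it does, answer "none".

none

Standard quotas: Arden 1.356, Dorne 3.484, Brisco 1.408, Harke 1.752.
Adams allocation: Arden 1, Dorne 3, Brisco 2, Harke 2.
Every allocation lies between the lower and upper quota.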